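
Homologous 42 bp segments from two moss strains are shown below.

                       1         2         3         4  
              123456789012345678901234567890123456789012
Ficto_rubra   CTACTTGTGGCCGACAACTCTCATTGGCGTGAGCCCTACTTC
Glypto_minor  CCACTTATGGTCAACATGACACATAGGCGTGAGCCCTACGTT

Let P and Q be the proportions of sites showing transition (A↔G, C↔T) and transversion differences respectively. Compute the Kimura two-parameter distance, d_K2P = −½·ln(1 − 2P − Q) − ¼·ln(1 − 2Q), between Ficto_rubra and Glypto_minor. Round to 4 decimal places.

The sequences differ at positions 2 (T/C, transition), 7 (G/A, transition), 11 (C/T, transition), 13 (G/A, transition), 17 (A/T, transversion), 18 (C/G, transversion), 19 (T/A, transversion), 21 (T/A, transversion), 25 (T/A, transversion), 40 (T/G, transversion), 42 (C/T, transition).
Of the 11 differences, 5 transitions and 6 transversions over 42 sites: P = 5/42 = 0.119048, Q = 6/42 = 0.142857.
d = −0.5·ln(0.619047) − 0.25·ln(0.714286) = −0.5·(-0.479574) − 0.25·(-0.336472) = 0.3239.

0.3239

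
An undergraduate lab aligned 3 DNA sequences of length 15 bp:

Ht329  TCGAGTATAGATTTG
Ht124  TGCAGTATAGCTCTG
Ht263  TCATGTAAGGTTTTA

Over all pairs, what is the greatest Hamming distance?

8

Pairwise Hamming distances:
  Ht329 vs Ht124: 4
  Ht329 vs Ht263: 6
  Ht124 vs Ht263: 8
The largest is 8, between Ht124 and Ht263.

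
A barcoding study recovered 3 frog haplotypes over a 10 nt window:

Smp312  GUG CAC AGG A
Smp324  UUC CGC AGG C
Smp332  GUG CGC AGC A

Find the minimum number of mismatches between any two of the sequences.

2

Pairwise Hamming distances:
  Smp312 vs Smp324: 4
  Smp312 vs Smp332: 2
  Smp324 vs Smp332: 4
The smallest is 2, between Smp312 and Smp332.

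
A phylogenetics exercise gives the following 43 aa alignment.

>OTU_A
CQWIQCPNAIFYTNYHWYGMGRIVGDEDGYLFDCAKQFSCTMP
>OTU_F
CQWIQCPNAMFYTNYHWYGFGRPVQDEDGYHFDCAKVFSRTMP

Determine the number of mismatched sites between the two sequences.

Mismatches occur at site 10 (I↔M), site 20 (M↔F), site 23 (I↔P), site 25 (G↔Q), site 31 (L↔H), site 37 (Q↔V), site 40 (C↔R).
That gives 7 mismatches out of 43 aligned sites, so the Hamming distance is 7.

7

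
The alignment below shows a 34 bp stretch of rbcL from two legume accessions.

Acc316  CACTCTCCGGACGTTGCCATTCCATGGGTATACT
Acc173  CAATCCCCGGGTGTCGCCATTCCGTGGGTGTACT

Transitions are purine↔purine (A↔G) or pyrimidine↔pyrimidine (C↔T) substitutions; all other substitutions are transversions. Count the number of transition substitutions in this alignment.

6

Mismatches occur at site 3 (C/A, transversion), site 6 (T/C, transition), site 11 (A/G, transition), site 12 (C/T, transition), site 15 (T/C, transition), site 24 (A/G, transition), site 30 (A/G, transition).
Of the 7 differences, 6 transitions and 1 transversion, so the answer is 6.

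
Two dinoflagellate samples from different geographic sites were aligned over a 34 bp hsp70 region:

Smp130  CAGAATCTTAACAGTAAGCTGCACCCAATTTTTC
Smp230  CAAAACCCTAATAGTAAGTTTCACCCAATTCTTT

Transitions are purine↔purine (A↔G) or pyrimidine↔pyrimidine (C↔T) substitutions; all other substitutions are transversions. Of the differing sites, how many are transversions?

The sequences differ at positions 3 (G/A, transition), 6 (T/C, transition), 8 (T/C, transition), 12 (C/T, transition), 19 (C/T, transition), 21 (G/T, transversion), 31 (T/C, transition), 34 (C/T, transition).
Of the 8 differences, 7 transitions and 1 transversion, so the answer is 1.

1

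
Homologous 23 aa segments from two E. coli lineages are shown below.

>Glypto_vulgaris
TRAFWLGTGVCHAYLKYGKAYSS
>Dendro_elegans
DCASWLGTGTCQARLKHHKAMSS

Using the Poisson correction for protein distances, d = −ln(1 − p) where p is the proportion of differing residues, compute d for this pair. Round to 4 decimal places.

Mismatches occur at site 1 (T→D), site 2 (R→C), site 4 (F→S), site 10 (V→T), site 12 (H→Q), site 14 (Y→R), site 17 (Y→H), site 18 (G→H), site 21 (Y→M).
p = 9/23 = 0.391304.
d = −ln(1 − 0.391304) = −ln(0.608696) = 0.4964.

0.4964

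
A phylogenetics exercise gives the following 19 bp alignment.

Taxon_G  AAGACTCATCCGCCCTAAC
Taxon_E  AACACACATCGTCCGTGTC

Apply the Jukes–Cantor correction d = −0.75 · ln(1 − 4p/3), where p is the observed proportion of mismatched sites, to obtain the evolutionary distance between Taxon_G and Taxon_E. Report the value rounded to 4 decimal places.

0.5068

Mismatches occur at site 3 (G/C), site 6 (T/A), site 11 (C/G), site 12 (G/T), site 15 (C/G), site 17 (A/G), site 18 (A/T).
p = 7/19 = 0.368421.
d = −0.75 · ln(1 − (4/3)·0.368421) = −0.75 · ln(0.508772) = −0.75 · (-0.675755) = 0.5068.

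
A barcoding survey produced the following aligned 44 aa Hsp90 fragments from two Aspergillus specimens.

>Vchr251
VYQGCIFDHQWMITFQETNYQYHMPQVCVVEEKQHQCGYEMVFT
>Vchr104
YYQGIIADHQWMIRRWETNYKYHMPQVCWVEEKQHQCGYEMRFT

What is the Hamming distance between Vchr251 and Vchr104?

9

The sequences differ at positions 1 (V/Y), 5 (C/I), 7 (F/A), 14 (T/R), 15 (F/R), 16 (Q/W), 21 (Q/K), 29 (V/W), 42 (V/R).
That gives 9 mismatches out of 44 aligned sites, so the Hamming distance is 9.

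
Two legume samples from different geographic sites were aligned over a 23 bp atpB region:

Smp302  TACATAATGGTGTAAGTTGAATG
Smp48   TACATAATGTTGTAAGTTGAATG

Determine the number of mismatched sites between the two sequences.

1

A single mismatch occurs at site 10 (G→T).
That gives 1 mismatch out of 23 aligned sites, so the Hamming distance is 1.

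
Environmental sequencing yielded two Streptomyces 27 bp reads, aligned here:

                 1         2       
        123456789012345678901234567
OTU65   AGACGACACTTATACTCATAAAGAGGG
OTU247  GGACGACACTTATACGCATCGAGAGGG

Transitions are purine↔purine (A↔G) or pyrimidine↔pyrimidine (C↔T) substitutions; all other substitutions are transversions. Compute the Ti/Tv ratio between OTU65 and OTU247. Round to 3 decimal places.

1.000

Mismatches occur at site 1 (A/G, transition), site 16 (T/G, transversion), site 20 (A/C, transversion), site 21 (A/G, transition).
Of the 4 differences, 2 transitions and 2 transversions, so Ti/Tv = 2/2 = 1.000.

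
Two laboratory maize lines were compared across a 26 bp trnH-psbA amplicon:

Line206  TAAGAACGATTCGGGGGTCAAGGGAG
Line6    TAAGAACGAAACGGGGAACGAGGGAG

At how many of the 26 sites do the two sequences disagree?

5

The sequences differ at positions 10 (T/A), 11 (T/A), 17 (G/A), 18 (T/A), 20 (A/G).
That gives 5 mismatches out of 26 aligned sites, so the Hamming distance is 5.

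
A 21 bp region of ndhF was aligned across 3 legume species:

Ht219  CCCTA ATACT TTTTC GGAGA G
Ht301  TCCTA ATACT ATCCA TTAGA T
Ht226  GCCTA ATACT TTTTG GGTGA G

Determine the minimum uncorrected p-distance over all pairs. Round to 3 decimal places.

0.143

Pairwise Hamming distances:
  Ht219 vs Ht301: 8
  Ht219 vs Ht226: 3
  Ht301 vs Ht226: 9
The smallest is 3 mismatches, between Ht219 and Ht226; p = 3/21 = 0.143.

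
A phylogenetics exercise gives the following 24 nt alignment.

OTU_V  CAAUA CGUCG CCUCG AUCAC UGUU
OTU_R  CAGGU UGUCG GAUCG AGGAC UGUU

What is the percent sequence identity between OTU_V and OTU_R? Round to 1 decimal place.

66.7%

Differing sites — 3:A/G; 4:U/G; 5:A/U; 6:C/U; 11:C/G; 12:C/A; 17:U/G; 18:C/G.
16 of the 24 sites match, so the percent identity is 16/24 × 100 = 66.7%.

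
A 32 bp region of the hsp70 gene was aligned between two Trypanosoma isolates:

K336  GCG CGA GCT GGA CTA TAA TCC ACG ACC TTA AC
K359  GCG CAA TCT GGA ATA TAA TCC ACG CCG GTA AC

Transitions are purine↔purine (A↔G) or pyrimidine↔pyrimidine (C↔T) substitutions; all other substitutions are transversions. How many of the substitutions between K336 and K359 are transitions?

1

Mismatches occur at site 5 (G/A, transition), site 7 (G/T, transversion), site 13 (C/A, transversion), site 25 (A/C, transversion), site 27 (C/G, transversion), site 28 (T/G, transversion).
Of the 6 differences, 1 transition and 5 transversions, so the answer is 1.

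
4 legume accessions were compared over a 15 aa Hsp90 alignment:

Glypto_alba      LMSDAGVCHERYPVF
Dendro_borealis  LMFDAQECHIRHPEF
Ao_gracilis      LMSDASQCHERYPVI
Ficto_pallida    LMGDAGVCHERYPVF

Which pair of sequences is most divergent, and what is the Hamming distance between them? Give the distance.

7

Pairwise Hamming distances:
  Glypto_alba vs Dendro_borealis: 6
  Glypto_alba vs Ao_gracilis: 3
  Glypto_alba vs Ficto_pallida: 1
  Dendro_borealis vs Ao_gracilis: 7
  Dendro_borealis vs Ficto_pallida: 6
  Ao_gracilis vs Ficto_pallida: 4
The largest is 7, between Dendro_borealis and Ao_gracilis.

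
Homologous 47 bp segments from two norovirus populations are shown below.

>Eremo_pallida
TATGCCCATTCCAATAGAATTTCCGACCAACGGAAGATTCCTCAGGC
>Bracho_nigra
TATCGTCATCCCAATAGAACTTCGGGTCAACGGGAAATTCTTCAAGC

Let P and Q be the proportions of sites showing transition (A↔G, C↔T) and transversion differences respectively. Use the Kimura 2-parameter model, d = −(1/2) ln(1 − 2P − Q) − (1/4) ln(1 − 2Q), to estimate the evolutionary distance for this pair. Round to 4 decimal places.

0.3302

The sequences differ at positions 4 (G/C, transversion), 5 (C/G, transversion), 6 (C/T, transition), 10 (T/C, transition), 20 (T/C, transition), 24 (C/G, transversion), 26 (A/G, transition), 27 (C/T, transition), 34 (A/G, transition), 36 (G/A, transition), 41 (C/T, transition), 45 (G/A, transition).
Of the 12 differences, 9 transitions and 3 transversions over 47 sites: P = 9/47 = 0.191489, Q = 3/47 = 0.063830.
d = −0.5·ln(0.553192) − 0.25·ln(0.872340) = −0.5·(-0.592050) − 0.25·(-0.136576) = 0.3302.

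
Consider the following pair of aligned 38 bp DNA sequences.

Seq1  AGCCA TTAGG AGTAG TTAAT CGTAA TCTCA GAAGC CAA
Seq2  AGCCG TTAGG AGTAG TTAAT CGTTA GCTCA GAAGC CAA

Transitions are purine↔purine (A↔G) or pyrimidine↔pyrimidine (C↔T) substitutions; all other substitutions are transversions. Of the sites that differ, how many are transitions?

Differing sites — 5:A/G (Ti); 24:A/T (Tv); 26:T/G (Tv).
Of the 3 differences, 1 transition and 2 transversions, so the answer is 1.

1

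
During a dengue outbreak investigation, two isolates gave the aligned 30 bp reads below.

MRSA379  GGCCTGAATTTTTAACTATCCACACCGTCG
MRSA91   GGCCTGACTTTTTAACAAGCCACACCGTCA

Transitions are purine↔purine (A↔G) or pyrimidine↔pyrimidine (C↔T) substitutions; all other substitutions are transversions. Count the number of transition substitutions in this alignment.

1

The sequences differ at positions 8 (A/C, transversion), 17 (T/A, transversion), 19 (T/G, transversion), 30 (G/A, transition).
Of the 4 differences, 1 transition and 3 transversions, so the answer is 1.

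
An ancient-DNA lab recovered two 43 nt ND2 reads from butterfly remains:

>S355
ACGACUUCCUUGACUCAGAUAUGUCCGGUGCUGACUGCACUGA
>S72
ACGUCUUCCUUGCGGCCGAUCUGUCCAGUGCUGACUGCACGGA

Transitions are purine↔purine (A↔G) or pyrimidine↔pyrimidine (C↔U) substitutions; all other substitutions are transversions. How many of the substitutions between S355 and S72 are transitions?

Mismatches occur at site 4 (A→U, transversion), site 13 (A→C, transversion), site 14 (C→G, transversion), site 15 (U→G, transversion), site 17 (A→C, transversion), site 21 (A→C, transversion), site 27 (G→A, transition), site 41 (U→G, transversion).
Of the 8 differences, 1 transition and 7 transversions, so the answer is 1.

1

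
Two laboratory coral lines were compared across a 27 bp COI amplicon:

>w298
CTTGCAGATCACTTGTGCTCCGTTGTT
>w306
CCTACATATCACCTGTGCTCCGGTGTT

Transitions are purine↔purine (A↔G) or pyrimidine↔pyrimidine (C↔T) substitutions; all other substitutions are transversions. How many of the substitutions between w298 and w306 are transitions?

3

Mismatches occur at site 2 (T→C, transition), site 4 (G→A, transition), site 7 (G→T, transversion), site 13 (T→C, transition), site 23 (T→G, transversion).
Of the 5 differences, 3 transitions and 2 transversions, so the answer is 3.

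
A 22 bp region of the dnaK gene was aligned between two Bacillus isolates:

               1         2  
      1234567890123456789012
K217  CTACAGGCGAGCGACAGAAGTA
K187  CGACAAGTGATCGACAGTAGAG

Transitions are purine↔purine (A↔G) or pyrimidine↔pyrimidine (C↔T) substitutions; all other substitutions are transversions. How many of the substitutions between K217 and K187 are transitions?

3

Differing sites — 2:T/G (Tv); 6:G/A (Ti); 8:C/T (Ti); 11:G/T (Tv); 18:A/T (Tv); 21:T/A (Tv); 22:A/G (Ti).
Of the 7 differences, 3 transitions and 4 transversions, so the answer is 3.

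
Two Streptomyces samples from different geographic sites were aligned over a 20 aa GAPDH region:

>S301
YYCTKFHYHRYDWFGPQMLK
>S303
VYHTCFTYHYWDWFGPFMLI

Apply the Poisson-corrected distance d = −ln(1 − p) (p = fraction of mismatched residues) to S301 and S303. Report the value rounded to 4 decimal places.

Mismatches occur at site 1 (Y↔V), site 3 (C↔H), site 5 (K↔C), site 7 (H↔T), site 10 (R↔Y), site 11 (Y↔W), site 17 (Q↔F), site 20 (K↔I).
p = 8/20 = 0.400000.
d = −ln(1 − 0.400000) = −ln(0.600000) = 0.5108.

0.5108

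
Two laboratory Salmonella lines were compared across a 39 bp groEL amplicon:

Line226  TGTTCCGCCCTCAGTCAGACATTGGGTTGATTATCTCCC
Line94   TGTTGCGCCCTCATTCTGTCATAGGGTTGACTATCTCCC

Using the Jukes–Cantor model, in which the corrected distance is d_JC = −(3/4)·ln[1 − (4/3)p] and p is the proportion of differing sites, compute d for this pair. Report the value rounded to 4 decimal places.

0.1722

The sequences differ at positions 5 (C/G), 14 (G/T), 17 (A/T), 19 (A/T), 23 (T/A), 31 (T/C).
p = 6/39 = 0.153846.
d = −0.75 · ln(1 − (4/3)·0.153846) = −0.75 · ln(0.794872) = −0.75 · (-0.229574) = 0.1722.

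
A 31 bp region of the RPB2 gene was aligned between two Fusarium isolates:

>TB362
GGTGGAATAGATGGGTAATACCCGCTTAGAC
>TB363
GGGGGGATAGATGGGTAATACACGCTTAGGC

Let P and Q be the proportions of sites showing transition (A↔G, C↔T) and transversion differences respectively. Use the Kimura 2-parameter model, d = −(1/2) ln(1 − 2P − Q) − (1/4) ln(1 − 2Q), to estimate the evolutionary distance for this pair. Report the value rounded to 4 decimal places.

Mismatches occur at site 3 (T↔G, transversion), site 6 (A↔G, transition), site 22 (C↔A, transversion), site 30 (A↔G, transition).
Of the 4 differences, 2 transitions and 2 transversions over 31 sites: P = 2/31 = 0.064516, Q = 2/31 = 0.064516.
d = −0.5·ln(0.806452) − 0.25·ln(0.870968) = −0.5·(-0.215111) − 0.25·(-0.138150) = 0.1421.

0.1421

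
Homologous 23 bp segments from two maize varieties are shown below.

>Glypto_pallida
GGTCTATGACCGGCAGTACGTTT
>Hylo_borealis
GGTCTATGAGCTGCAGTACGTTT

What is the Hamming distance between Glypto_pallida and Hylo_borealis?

2

Differing sites — 10:C/G; 12:G/T.
That gives 2 mismatches out of 23 aligned sites, so the Hamming distance is 2.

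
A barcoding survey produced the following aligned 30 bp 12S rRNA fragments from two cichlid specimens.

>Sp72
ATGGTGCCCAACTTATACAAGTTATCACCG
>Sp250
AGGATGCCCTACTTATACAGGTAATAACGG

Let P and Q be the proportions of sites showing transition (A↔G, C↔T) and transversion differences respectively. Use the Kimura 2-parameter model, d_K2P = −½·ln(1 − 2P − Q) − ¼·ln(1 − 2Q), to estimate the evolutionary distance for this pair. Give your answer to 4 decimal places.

0.2797

Mismatches occur at site 2 (T↔G, transversion), site 4 (G↔A, transition), site 10 (A↔T, transversion), site 20 (A↔G, transition), site 23 (T↔A, transversion), site 26 (C↔A, transversion), site 29 (C↔G, transversion).
Of the 7 differences, 2 transitions and 5 transversions over 30 sites: P = 2/30 = 0.066667, Q = 5/30 = 0.166667.
d = −0.5·ln(0.699999) − 0.25·ln(0.666666) = −0.5·(-0.356676) − 0.25·(-0.405466) = 0.2797.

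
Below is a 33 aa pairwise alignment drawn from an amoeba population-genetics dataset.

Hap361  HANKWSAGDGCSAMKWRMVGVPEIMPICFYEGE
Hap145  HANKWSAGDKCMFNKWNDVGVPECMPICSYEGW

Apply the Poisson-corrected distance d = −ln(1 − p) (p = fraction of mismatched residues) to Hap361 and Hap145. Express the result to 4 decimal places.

Differing sites — 10:G/K; 12:S/M; 13:A/F; 14:M/N; 17:R/N; 18:M/D; 24:I/C; 29:F/S; 33:E/W.
p = 9/33 = 0.272727.
d = −ln(1 − 0.272727) = −ln(0.727273) = 0.3185.

0.3185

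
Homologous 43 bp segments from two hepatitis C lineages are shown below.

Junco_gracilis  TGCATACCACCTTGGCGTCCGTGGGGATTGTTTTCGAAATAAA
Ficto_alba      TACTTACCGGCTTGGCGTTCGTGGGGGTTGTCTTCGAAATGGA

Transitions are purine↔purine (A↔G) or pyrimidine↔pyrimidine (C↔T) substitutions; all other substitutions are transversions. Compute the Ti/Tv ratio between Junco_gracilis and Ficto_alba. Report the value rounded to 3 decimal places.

Mismatches occur at site 2 (G↔A, transition), site 4 (A↔T, transversion), site 9 (A↔G, transition), site 10 (C↔G, transversion), site 19 (C↔T, transition), site 27 (A↔G, transition), site 32 (T↔C, transition), site 41 (A↔G, transition), site 42 (A↔G, transition).
Of the 9 differences, 7 transitions and 2 transversions, so Ti/Tv = 7/2 = 3.500.

3.500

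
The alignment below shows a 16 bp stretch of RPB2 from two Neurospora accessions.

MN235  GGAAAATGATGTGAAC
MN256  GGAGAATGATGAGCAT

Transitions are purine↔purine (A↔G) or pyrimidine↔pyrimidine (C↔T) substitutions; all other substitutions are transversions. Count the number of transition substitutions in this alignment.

Differing sites — 4:A/G (Ti); 12:T/A (Tv); 14:A/C (Tv); 16:C/T (Ti).
Of the 4 differences, 2 transitions and 2 transversions, so the answer is 2.

2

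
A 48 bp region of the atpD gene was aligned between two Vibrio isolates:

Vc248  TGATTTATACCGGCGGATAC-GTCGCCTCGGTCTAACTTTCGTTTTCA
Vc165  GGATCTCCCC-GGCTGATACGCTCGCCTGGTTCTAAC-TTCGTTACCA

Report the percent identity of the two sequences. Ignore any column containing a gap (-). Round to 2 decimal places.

75.56%

Excluding the 3 gap columns leaves 45 comparable sites.
The sequences differ at positions 1 (T/G), 5 (T/C), 7 (A/C), 8 (T/C), 9 (A/C), 15 (G/T), 22 (G/C), 29 (C/G), 31 (G/T), 45 (T/A), 46 (T/C).
34 of the 45 comparable sites match, so the percent identity is 34/45 × 100 = 75.56%.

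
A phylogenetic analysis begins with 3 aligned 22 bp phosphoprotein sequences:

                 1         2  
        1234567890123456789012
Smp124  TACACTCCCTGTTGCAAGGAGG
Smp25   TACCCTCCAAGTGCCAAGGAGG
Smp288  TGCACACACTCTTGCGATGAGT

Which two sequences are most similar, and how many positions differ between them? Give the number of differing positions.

5

Pairwise Hamming distances:
  Smp124 vs Smp25: 5
  Smp124 vs Smp288: 7
  Smp25 vs Smp288: 12
The smallest is 5, between Smp124 and Smp25.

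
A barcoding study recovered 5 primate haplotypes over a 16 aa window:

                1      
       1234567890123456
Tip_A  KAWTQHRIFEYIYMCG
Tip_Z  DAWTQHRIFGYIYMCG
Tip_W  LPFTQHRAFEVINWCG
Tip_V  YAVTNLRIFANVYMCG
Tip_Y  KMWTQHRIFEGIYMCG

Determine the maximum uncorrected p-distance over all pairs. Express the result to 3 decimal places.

Pairwise Hamming distances:
  Tip_A vs Tip_Z: 2
  Tip_A vs Tip_W: 7
  Tip_A vs Tip_V: 7
  Tip_A vs Tip_Y: 2
  Tip_Z vs Tip_W: 8
  Tip_Z vs Tip_V: 7
  Tip_Z vs Tip_Y: 4
  Tip_W vs Tip_V: 11
  Tip_W vs Tip_Y: 7
  Tip_V vs Tip_Y: 8
The largest is 11 mismatches, between Tip_W and Tip_V; p = 11/16 = 0.688.

0.688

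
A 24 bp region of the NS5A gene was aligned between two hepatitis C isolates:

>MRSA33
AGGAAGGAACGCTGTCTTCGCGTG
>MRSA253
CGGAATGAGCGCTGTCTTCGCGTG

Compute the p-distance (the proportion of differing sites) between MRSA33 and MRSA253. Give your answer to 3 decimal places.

Differing sites — 1:A/C; 6:G/T; 9:A/G.
There are 3 differences over 24 sites, so p = 3/24 = 0.125.

0.125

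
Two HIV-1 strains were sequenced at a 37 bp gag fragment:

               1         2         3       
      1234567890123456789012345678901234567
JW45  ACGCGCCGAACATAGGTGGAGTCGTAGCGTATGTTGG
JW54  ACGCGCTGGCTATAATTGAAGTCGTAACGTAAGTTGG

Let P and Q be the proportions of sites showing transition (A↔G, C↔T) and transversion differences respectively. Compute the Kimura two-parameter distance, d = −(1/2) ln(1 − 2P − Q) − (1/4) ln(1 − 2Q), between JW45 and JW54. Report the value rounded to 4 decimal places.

0.3042

Mismatches occur at site 7 (C/T, transition), site 9 (A/G, transition), site 10 (A/C, transversion), site 11 (C/T, transition), site 15 (G/A, transition), site 16 (G/T, transversion), site 19 (G/A, transition), site 27 (G/A, transition), site 32 (T/A, transversion).
Of the 9 differences, 6 transitions and 3 transversions over 37 sites: P = 6/37 = 0.162162, Q = 3/37 = 0.081081.
d = −0.5·ln(0.594595) − 0.25·ln(0.837838) = −0.5·(-0.519875) − 0.25·(-0.176931) = 0.3042.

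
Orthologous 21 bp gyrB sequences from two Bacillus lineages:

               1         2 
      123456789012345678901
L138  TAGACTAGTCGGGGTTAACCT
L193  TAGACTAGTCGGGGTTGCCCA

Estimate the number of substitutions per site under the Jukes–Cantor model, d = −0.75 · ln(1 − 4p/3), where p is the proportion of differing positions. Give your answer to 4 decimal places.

0.1585

Mismatches occur at site 17 (A↔G), site 18 (A↔C), site 21 (T↔A).
p = 3/21 = 0.142857.
d = −0.75 · ln(1 − (4/3)·0.142857) = −0.75 · ln(0.809524) = −0.75 · (-0.211309) = 0.1585.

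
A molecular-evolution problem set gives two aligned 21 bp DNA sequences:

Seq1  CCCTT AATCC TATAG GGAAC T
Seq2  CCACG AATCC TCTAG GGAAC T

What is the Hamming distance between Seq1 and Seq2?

4

Mismatches occur at site 3 (C/A), site 4 (T/C), site 5 (T/G), site 12 (A/C).
That gives 4 mismatches out of 21 aligned sites, so the Hamming distance is 4.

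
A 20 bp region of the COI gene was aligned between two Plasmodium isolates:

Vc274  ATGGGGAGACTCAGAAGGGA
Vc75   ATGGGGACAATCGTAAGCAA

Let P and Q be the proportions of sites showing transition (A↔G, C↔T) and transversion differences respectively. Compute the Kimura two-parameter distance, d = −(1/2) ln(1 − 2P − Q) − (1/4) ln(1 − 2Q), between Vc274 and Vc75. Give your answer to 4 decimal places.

0.3831

The sequences differ at positions 8 (G/C, transversion), 10 (C/A, transversion), 13 (A/G, transition), 14 (G/T, transversion), 18 (G/C, transversion), 19 (G/A, transition).
Of the 6 differences, 2 transitions and 4 transversions over 20 sites: P = 2/20 = 0.100000, Q = 4/20 = 0.200000.
d = −0.5·ln(0.600000) − 0.25·ln(0.600000) = −0.5·(-0.510826) − 0.25·(-0.510826) = 0.3831.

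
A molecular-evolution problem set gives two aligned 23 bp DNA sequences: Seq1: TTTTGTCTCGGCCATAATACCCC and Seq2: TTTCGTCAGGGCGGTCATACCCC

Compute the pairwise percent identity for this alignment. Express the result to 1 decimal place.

73.9%

Mismatches occur at site 4 (T/C), site 8 (T/A), site 9 (C/G), site 13 (C/G), site 14 (A/G), site 16 (A/C).
17 of the 23 sites match, so the percent identity is 17/23 × 100 = 73.9%.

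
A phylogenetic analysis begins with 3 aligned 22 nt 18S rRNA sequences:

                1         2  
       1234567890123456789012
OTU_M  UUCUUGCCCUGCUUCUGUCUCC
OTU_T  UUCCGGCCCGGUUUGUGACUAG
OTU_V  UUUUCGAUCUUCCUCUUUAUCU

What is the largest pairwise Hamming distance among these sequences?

15

Pairwise Hamming distances:
  OTU_M vs OTU_T: 8
  OTU_M vs OTU_V: 9
  OTU_T vs OTU_V: 15
The largest is 15, between OTU_T and OTU_V.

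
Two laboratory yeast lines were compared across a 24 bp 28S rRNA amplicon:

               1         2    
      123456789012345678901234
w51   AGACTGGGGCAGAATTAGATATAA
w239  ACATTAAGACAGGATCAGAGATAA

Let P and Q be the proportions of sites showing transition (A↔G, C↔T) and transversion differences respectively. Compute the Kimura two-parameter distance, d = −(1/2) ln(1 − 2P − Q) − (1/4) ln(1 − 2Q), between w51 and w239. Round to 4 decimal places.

Mismatches occur at site 2 (G↔C, transversion), site 4 (C↔T, transition), site 6 (G↔A, transition), site 7 (G↔A, transition), site 9 (G↔A, transition), site 13 (A↔G, transition), site 16 (T↔C, transition), site 20 (T↔G, transversion).
Of the 8 differences, 6 transitions and 2 transversions over 24 sites: P = 6/24 = 0.250000, Q = 2/24 = 0.083333.
d = −0.5·ln(0.416667) − 0.25·ln(0.833334) = −0.5·(-0.875468) − 0.25·(-0.182321) = 0.4833.

0.4833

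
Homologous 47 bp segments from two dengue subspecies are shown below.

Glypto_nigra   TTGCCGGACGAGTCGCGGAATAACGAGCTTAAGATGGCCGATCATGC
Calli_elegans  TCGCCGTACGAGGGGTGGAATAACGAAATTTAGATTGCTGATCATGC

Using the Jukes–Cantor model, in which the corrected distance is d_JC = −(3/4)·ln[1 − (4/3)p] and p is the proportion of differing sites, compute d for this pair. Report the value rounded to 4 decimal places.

0.2502

Differing sites — 2:T/C; 7:G/T; 13:T/G; 14:C/G; 16:C/T; 27:G/A; 28:C/A; 31:A/T; 36:G/T; 39:C/T.
p = 10/47 = 0.212766.
d = −0.75 · ln(1 − (4/3)·0.212766) = −0.75 · ln(0.716312) = −0.75 · (-0.333639) = 0.2502.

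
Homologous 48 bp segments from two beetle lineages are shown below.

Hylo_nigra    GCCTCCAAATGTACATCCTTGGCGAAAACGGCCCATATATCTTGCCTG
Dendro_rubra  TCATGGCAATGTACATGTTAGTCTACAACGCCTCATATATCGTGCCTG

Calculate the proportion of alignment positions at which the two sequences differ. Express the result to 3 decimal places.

0.292

Differing sites — 1:G/T; 3:C/A; 5:C/G; 6:C/G; 7:A/C; 17:C/G; 18:C/T; 20:T/A; 22:G/T; 24:G/T; 26:A/C; 31:G/C; 33:C/T; 42:T/G.
There are 14 differences over 48 sites, so p = 14/48 = 0.292.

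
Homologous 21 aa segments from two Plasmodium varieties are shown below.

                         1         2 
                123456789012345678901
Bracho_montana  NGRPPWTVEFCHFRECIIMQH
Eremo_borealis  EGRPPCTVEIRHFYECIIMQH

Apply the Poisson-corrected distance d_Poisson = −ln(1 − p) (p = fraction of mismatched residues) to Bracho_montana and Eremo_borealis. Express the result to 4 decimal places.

Differing sites — 1:N/E; 6:W/C; 10:F/I; 11:C/R; 14:R/Y.
p = 5/21 = 0.238095.
d = −ln(1 − 0.238095) = −ln(0.761905) = 0.2719.

0.2719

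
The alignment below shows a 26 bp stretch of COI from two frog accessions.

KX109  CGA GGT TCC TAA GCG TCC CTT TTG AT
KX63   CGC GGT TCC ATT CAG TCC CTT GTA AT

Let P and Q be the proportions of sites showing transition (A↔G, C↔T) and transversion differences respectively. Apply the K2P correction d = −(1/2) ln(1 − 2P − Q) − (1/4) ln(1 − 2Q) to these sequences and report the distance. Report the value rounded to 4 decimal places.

0.4057

Mismatches occur at site 3 (A→C, transversion), site 10 (T→A, transversion), site 11 (A→T, transversion), site 12 (A→T, transversion), site 13 (G→C, transversion), site 14 (C→A, transversion), site 22 (T→G, transversion), site 24 (G→A, transition).
Of the 8 differences, 1 transition and 7 transversions over 26 sites: P = 1/26 = 0.038462, Q = 7/26 = 0.269231.
d = −0.5·ln(0.653845) − 0.25·ln(0.461538) = −0.5·(-0.424885) − 0.25·(-0.773191) = 0.4057.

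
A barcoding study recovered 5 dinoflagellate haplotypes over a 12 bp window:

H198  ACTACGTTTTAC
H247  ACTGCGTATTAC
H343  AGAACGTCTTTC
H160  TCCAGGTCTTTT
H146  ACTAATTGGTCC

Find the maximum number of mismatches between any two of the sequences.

8

Pairwise Hamming distances:
  H198 vs H247: 2
  H198 vs H343: 4
  H198 vs H160: 6
  H198 vs H146: 5
  H247 vs H343: 5
  H247 vs H160: 7
  H247 vs H146: 6
  H343 vs H160: 5
  H343 vs H146: 7
  H160 vs H146: 8
The largest is 8, between H160 and H146.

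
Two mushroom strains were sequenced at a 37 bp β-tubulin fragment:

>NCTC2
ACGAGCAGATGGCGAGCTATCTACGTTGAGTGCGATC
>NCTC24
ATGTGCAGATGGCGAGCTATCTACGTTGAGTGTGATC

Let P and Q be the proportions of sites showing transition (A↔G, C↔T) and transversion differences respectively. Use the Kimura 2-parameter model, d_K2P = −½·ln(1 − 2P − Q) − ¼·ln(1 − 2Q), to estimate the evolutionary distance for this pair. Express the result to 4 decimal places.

0.0865

Mismatches occur at site 2 (C/T, transition), site 4 (A/T, transversion), site 33 (C/T, transition).
Of the 3 differences, 2 transitions and 1 transversion over 37 sites: P = 2/37 = 0.054054, Q = 1/37 = 0.027027.
d = −0.5·ln(0.864865) − 0.25·ln(0.945946) = −0.5·(-0.145182) − 0.25·(-0.055570) = 0.0865.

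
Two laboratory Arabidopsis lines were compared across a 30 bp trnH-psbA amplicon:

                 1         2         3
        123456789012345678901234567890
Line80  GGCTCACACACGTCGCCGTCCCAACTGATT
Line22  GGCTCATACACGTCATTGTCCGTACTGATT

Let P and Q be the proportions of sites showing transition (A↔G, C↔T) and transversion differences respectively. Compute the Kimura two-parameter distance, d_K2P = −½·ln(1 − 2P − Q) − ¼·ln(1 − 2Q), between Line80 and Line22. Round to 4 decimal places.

The sequences differ at positions 7 (C/T, transition), 15 (G/A, transition), 16 (C/T, transition), 17 (C/T, transition), 22 (C/G, transversion), 23 (A/T, transversion).
Of the 6 differences, 4 transitions and 2 transversions over 30 sites: P = 4/30 = 0.133333, Q = 2/30 = 0.066667.
d = −0.5·ln(0.666667) − 0.25·ln(0.866666) = −0.5·(-0.405465) − 0.25·(-0.143102) = 0.2385.

0.2385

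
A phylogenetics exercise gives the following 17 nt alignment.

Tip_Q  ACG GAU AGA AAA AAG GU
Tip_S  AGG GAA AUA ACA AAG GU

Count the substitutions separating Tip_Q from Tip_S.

Differing sites — 2:C/G; 6:U/A; 8:G/U; 11:A/C.
That gives 4 mismatches out of 17 aligned sites, so the Hamming distance is 4.

4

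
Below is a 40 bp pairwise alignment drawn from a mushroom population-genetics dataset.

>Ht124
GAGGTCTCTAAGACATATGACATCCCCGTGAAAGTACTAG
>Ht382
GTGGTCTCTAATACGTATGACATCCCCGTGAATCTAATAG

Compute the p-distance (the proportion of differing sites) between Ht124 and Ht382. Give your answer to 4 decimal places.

0.1500

Differing sites — 2:A/T; 12:G/T; 15:A/G; 33:A/T; 34:G/C; 37:C/A.
There are 6 differences over 40 sites, so p = 6/40 = 0.1500.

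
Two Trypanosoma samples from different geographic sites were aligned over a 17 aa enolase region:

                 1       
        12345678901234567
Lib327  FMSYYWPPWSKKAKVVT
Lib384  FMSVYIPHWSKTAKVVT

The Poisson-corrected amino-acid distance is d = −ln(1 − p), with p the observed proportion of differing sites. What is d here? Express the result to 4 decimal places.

0.2683

Mismatches occur at site 4 (Y↔V), site 6 (W↔I), site 8 (P↔H), site 12 (K↔T).
p = 4/17 = 0.235294.
d = −ln(1 − 0.235294) = −ln(0.764706) = 0.2683.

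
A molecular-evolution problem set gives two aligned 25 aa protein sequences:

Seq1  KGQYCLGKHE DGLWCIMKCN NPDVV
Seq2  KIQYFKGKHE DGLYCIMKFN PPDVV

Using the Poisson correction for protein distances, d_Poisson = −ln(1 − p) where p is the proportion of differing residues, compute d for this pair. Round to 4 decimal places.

0.2744

Mismatches occur at site 2 (G→I), site 5 (C→F), site 6 (L→K), site 14 (W→Y), site 19 (C→F), site 21 (N→P).
p = 6/25 = 0.240000.
d = −ln(1 − 0.240000) = −ln(0.760000) = 0.2744.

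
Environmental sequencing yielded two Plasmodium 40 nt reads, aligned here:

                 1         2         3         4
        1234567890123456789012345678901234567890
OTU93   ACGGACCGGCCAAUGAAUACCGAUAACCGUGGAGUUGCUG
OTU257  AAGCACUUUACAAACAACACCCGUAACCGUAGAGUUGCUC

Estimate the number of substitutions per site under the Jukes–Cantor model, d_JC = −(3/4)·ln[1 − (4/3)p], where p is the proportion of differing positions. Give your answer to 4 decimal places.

Mismatches occur at site 2 (C↔A), site 4 (G↔C), site 7 (C↔U), site 8 (G↔U), site 9 (G↔U), site 10 (C↔A), site 14 (U↔A), site 15 (G↔C), site 18 (U↔C), site 22 (G↔C), site 23 (A↔G), site 31 (G↔A), site 40 (G↔C).
p = 13/40 = 0.325000.
d = −0.75 · ln(1 − (4/3)·0.325000) = −0.75 · ln(0.566667) = −0.75 · (-0.567983) = 0.4260.

0.4260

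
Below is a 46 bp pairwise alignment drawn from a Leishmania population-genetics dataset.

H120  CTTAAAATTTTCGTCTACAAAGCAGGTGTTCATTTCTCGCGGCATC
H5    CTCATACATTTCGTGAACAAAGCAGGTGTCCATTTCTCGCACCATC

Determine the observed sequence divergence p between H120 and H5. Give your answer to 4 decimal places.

Differing sites — 3:T/C; 5:A/T; 7:A/C; 8:T/A; 15:C/G; 16:T/A; 30:T/C; 41:G/A; 42:G/C.
There are 9 differences over 46 sites, so p = 9/46 = 0.1957.

0.1957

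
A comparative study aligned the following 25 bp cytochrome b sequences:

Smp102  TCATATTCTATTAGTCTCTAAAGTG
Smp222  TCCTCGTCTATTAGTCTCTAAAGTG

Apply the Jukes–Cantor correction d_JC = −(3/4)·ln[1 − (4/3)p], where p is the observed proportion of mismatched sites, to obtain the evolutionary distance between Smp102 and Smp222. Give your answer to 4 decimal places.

Differing sites — 3:A/C; 5:A/C; 6:T/G.
p = 3/25 = 0.120000.
d = −0.75 · ln(1 − (4/3)·0.120000) = −0.75 · ln(0.840000) = −0.75 · (-0.174353) = 0.1308.

0.1308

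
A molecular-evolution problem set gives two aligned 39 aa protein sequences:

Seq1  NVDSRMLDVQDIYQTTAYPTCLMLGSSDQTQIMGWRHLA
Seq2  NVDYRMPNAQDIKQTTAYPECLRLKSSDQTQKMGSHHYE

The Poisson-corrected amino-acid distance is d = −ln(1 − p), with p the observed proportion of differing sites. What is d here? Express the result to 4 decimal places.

0.4055

Differing sites — 4:S/Y; 7:L/P; 8:D/N; 9:V/A; 13:Y/K; 20:T/E; 23:M/R; 25:G/K; 32:I/K; 35:W/S; 36:R/H; 38:L/Y; 39:A/E.
p = 13/39 = 0.333333.
d = −ln(1 − 0.333333) = −ln(0.666667) = 0.4055.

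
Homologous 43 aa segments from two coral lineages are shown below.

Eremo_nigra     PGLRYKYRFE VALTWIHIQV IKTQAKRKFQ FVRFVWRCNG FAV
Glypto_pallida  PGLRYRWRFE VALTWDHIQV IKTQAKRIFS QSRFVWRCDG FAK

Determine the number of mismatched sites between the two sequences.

9

Mismatches occur at site 6 (K/R), site 7 (Y/W), site 16 (I/D), site 28 (K/I), site 30 (Q/S), site 31 (F/Q), site 32 (V/S), site 39 (N/D), site 43 (V/K).
That gives 9 mismatches out of 43 aligned sites, so the Hamming distance is 9.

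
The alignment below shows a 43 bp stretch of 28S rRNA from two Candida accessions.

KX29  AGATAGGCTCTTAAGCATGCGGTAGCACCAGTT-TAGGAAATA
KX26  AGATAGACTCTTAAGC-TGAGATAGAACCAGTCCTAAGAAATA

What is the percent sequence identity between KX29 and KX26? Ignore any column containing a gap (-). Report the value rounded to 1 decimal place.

85.4%

Excluding the 2 gap columns leaves 41 comparable sites.
The sequences differ at positions 7 (G/A), 20 (C/A), 22 (G/A), 26 (C/A), 33 (T/C), 37 (G/A).
35 of the 41 comparable sites match, so the percent identity is 35/41 × 100 = 85.4%.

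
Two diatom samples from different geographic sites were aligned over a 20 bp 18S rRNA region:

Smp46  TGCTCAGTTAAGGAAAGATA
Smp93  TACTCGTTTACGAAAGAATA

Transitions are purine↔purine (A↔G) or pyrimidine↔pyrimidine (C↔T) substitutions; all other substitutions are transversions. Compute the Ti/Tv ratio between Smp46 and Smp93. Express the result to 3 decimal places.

Differing sites — 2:G/A (Ti); 6:A/G (Ti); 7:G/T (Tv); 11:A/C (Tv); 13:G/A (Ti); 16:A/G (Ti); 17:G/A (Ti).
Of the 7 differences, 5 transitions and 2 transversions, so Ti/Tv = 5/2 = 2.500.

2.500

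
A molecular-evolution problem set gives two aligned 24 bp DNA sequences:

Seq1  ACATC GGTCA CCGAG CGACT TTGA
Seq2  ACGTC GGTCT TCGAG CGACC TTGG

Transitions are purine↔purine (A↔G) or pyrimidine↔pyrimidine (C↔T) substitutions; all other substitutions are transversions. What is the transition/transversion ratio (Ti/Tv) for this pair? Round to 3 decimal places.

4.000

Differing sites — 3:A/G (Ti); 10:A/T (Tv); 11:C/T (Ti); 20:T/C (Ti); 24:A/G (Ti).
Of the 5 differences, 4 transitions and 1 transversion, so Ti/Tv = 4/1 = 4.000.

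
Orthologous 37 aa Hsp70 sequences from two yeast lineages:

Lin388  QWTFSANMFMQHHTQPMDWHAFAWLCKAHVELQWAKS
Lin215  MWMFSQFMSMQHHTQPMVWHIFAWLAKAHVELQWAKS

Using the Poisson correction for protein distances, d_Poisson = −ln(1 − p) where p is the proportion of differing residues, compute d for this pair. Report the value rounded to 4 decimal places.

The sequences differ at positions 1 (Q/M), 3 (T/M), 6 (A/Q), 7 (N/F), 9 (F/S), 18 (D/V), 21 (A/I), 26 (C/A).
p = 8/37 = 0.216216.
d = −ln(1 − 0.216216) = −ln(0.783784) = 0.2436.

0.2436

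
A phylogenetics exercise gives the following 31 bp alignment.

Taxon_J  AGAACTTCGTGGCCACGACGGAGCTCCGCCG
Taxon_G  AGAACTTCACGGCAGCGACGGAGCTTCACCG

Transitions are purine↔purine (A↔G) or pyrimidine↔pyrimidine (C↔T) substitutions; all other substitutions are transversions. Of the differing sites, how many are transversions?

1

The sequences differ at positions 9 (G/A, transition), 10 (T/C, transition), 14 (C/A, transversion), 15 (A/G, transition), 26 (C/T, transition), 28 (G/A, transition).
Of the 6 differences, 5 transitions and 1 transversion, so the answer is 1.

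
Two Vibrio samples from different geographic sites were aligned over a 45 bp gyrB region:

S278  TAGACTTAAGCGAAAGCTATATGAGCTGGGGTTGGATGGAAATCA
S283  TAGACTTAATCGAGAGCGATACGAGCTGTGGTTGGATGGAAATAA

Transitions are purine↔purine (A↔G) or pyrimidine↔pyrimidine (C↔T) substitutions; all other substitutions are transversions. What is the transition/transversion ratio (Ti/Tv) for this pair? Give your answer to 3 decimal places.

Differing sites — 10:G/T (Tv); 14:A/G (Ti); 18:T/G (Tv); 22:T/C (Ti); 29:G/T (Tv); 44:C/A (Tv).
Of the 6 differences, 2 transitions and 4 transversions, so Ti/Tv = 2/4 = 0.500.

0.500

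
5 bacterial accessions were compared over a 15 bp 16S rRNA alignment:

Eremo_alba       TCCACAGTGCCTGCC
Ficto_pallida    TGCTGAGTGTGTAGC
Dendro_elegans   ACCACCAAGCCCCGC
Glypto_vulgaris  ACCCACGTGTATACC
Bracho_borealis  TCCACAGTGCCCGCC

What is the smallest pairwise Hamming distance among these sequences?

1

Pairwise Hamming distances:
  Eremo_alba vs Ficto_pallida: 7
  Eremo_alba vs Dendro_elegans: 7
  Eremo_alba vs Glypto_vulgaris: 7
  Eremo_alba vs Bracho_borealis: 1
  Ficto_pallida vs Dendro_elegans: 11
  Ficto_pallida vs Glypto_vulgaris: 7
  Ficto_pallida vs Bracho_borealis: 8
  Dendro_elegans vs Glypto_vulgaris: 9
  Dendro_elegans vs Bracho_borealis: 6
  Glypto_vulgaris vs Bracho_borealis: 8
The smallest is 1, between Eremo_alba and Bracho_borealis.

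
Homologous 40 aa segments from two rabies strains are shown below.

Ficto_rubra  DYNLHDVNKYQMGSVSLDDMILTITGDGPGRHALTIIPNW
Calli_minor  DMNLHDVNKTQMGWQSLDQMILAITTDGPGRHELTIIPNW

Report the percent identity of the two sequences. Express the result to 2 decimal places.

Differing sites — 2:Y/M; 10:Y/T; 14:S/W; 15:V/Q; 19:D/Q; 23:T/A; 26:G/T; 33:A/E.
32 of the 40 sites match, so the percent identity is 32/40 × 100 = 80.00%.

80.00%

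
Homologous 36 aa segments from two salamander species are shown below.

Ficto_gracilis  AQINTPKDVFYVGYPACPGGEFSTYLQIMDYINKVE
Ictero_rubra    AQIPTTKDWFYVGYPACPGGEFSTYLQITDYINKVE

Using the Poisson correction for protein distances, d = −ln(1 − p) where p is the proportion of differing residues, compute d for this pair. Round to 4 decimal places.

0.1178

Differing sites — 4:N/P; 6:P/T; 9:V/W; 29:M/T.
p = 4/36 = 0.111111.
d = −ln(1 − 0.111111) = −ln(0.888889) = 0.1178.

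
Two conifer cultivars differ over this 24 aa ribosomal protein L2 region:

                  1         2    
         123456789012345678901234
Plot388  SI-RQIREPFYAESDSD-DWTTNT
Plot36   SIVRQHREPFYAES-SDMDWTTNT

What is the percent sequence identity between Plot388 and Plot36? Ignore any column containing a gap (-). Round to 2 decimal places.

95.24%

Excluding the 3 gap columns leaves 21 comparable sites.
Differing sites — 6:I/H.
20 of the 21 comparable sites match, so the percent identity is 20/21 × 100 = 95.24%.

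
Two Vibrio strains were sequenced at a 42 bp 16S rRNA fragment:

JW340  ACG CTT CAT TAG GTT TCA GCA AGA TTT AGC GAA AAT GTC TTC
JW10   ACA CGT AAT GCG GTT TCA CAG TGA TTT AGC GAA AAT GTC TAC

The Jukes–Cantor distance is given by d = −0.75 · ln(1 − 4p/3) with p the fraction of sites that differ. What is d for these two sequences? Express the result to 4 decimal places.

0.2865

The sequences differ at positions 3 (G/A), 5 (T/G), 7 (C/A), 10 (T/G), 11 (A/C), 19 (G/C), 20 (C/A), 21 (A/G), 22 (A/T), 41 (T/A).
p = 10/42 = 0.238095.
d = −0.75 · ln(1 − (4/3)·0.238095) = −0.75 · ln(0.682540) = −0.75 · (-0.381934) = 0.2865.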